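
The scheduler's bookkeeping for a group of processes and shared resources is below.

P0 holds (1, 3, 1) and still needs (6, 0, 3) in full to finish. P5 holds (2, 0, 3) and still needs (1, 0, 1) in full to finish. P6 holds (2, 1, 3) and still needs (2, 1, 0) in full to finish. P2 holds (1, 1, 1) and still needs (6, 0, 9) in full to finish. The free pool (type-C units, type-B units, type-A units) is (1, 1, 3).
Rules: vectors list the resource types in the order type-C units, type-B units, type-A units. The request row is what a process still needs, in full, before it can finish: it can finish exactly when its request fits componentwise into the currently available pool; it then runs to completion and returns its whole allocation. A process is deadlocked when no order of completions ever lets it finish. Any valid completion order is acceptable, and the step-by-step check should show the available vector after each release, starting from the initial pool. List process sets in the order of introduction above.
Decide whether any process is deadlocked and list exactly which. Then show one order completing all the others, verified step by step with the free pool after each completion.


Deadlocked: P0 and P2.
Key observation: the wall is type-C units: completing P5, P6 brings the pool only to (5, 2, 9), and all the rest need more.
A valid finishing order for the others: P5, P6. Check, step by step:
  pool = (1, 1, 3)
  P5: need (1, 0, 1) fits (1, 1, 3); releases (2, 0, 3), pool now (3, 1, 6)
  P6: need (2, 1, 0) fits (3, 1, 6); releases (2, 1, 3), pool now (5, 2, 9)
The stuck group stays short no matter what:
  blocked: P0 wants (6, 0, 3), pool (5, 2, 9) — not enough type-C units
  blocked: P2 wants (6, 0, 9), pool (5, 2, 9) — not enough type-C units


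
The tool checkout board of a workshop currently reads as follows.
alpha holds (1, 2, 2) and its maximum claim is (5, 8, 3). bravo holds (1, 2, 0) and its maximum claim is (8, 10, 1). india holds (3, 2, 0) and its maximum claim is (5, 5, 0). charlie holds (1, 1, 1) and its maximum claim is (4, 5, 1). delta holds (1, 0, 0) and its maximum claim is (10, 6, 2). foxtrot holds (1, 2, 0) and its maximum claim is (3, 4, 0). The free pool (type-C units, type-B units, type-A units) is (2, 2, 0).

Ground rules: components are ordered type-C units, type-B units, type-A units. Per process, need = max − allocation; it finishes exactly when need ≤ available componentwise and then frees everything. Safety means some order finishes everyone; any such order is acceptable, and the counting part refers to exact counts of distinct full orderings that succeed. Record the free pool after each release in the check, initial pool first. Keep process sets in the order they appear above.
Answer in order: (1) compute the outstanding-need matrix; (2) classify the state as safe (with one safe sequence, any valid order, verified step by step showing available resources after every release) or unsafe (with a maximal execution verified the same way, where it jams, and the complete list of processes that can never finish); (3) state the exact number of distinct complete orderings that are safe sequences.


(1) Need matrix, components ordered type-C units, type-B units, type-A units:
  alpha: (4, 6, 1)
  bravo: (7, 8, 1)
  india: (2, 3, 0)
  charlie: (3, 4, 0)
  delta: (9, 6, 2)
  foxtrot: (2, 2, 0)
(2) The state is SAFE; one workable sequence: foxtrot, india, charlie, alpha, bravo, delta.
Key observation: reading the order forward, foxtrot is the first process whose need (2, 2, 0) meets the free pool (2, 2, 0) exactly on a resource it requests.
Step-by-step check:
  pool = (2, 2, 0)
  foxtrot needs (2, 2, 0) <= (2, 2, 0) -> finishes; pool += (1, 2, 0) = (3, 4, 0)
  india needs (2, 3, 0) <= (3, 4, 0) -> finishes; pool += (3, 2, 0) = (6, 6, 0)
  charlie needs (3, 4, 0) <= (6, 6, 0) -> finishes; pool += (1, 1, 1) = (7, 7, 1)
  alpha needs (4, 6, 1) <= (7, 7, 1) -> finishes; pool += (1, 2, 2) = (8, 9, 3)
  bravo needs (7, 8, 1) <= (8, 9, 3) -> finishes; pool += (1, 2, 0) = (9, 11, 3)
  delta needs (9, 6, 2) <= (9, 11, 3) -> finishes; pool += (1, 0, 0) = (10, 11, 3)
(3) The exact count: 2 of the possible complete orderings are safe sequences.


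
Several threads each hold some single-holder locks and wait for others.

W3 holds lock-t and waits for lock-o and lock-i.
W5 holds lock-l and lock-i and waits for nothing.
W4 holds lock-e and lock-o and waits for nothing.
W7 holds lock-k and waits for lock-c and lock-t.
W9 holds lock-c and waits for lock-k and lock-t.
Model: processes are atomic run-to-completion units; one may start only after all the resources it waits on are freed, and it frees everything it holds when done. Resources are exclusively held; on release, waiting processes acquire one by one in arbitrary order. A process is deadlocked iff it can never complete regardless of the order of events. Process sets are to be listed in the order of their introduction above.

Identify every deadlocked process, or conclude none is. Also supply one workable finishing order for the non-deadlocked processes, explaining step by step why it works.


The deadlocked set is W7 and W9.
Key observation: the waits loop around W7 -> W9 -> W7 with no way out; no other process is dragged down with it.
One completion order for the rest: W5, W4, W3.
Verifying each step:
  W5: no waits; runs immediately, freeing lock-l and lock-i
  W4: no waits; runs immediately, freeing lock-e and lock-o
  W3 waits on lock-o and lock-i — all released -> runs and releases lock-t


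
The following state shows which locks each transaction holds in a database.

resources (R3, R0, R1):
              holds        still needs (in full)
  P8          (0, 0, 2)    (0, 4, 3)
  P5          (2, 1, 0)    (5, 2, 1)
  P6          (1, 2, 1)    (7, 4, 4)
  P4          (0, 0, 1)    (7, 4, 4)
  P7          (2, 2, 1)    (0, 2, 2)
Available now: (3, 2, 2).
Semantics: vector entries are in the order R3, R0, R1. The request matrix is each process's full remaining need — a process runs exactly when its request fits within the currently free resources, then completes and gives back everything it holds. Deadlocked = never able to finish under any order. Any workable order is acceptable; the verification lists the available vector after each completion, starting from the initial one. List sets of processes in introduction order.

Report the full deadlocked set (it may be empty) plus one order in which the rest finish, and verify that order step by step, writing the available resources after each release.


No process is deadlocked.
Key observation: P7 leads a chain of completions in which each release enables another process.
A valid finishing order for the others: P7, P8, P5, P6, P4. Check, step by step:
  pool = (3, 2, 2)
  run P7 (needs (0, 2, 2), free (3, 2, 2)); after release of (2, 2, 1) the pool is (5, 4, 3)
  run P8 (needs (0, 4, 3), free (5, 4, 3)); after release of (0, 0, 2) the pool is (5, 4, 5)
  run P5 (needs (5, 2, 1), free (5, 4, 5)); after release of (2, 1, 0) the pool is (7, 5, 5)
  run P6 (needs (7, 4, 4), free (7, 5, 5)); after release of (1, 2, 1) the pool is (8, 7, 6)
  run P4 (needs (7, 4, 4), free (8, 7, 6)); after release of (0, 0, 1) the pool is (8, 7, 7)


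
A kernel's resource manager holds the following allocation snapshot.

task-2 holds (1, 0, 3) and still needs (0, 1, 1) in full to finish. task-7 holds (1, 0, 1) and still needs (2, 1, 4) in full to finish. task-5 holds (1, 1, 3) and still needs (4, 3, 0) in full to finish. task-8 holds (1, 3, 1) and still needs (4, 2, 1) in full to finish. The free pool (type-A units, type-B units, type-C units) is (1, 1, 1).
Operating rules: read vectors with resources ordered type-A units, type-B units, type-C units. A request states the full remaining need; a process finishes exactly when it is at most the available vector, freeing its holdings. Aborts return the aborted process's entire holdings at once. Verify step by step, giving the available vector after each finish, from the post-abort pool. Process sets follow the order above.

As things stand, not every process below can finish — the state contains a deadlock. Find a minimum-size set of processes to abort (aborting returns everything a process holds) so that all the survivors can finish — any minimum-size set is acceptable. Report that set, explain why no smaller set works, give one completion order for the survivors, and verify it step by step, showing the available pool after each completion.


The answer: abort task-8.
Key observation: the returned (1, 3, 1) from task-8 is what brings task-5 — unrunnable before, under any order — into play at step 3.
No smaller set exists: with zero aborts the deadlock remains.
The survivors complete as task-2, task-7, task-5. Walking it through (starting from the post-abort pool):
  pool = (2, 4, 2)
  task-2 needs (0, 1, 1) <= (2, 4, 2) -> finishes; pool += (1, 0, 3) = (3, 4, 5)
  task-7 needs (2, 1, 4) <= (3, 4, 5) -> finishes; pool += (1, 0, 1) = (4, 4, 6)
  task-5 needs (4, 3, 0) <= (4, 4, 6) -> finishes; pool += (1, 1, 3) = (5, 5, 9)


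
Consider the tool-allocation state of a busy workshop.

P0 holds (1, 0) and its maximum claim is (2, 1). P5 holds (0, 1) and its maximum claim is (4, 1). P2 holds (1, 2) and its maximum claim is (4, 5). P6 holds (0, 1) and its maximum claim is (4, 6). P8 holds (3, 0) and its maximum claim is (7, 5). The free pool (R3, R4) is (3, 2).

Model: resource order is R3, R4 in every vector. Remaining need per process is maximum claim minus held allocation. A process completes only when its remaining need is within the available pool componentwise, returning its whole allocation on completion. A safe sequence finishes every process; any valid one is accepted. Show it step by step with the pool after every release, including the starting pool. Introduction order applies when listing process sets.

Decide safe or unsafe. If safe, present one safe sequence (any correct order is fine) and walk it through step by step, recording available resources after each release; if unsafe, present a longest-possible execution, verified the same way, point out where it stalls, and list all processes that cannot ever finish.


SAFE. One safe sequence: P0, P5, P2, P6, P8.
Key observation: P5 is the earliest step where a requested resource binds exactly: need (4, 0), pool (4, 2) at its turn.
Step-by-step check:
  pool = (3, 2)
  P0 needs (1, 1) <= (3, 2) -> finishes; pool += (1, 0) = (4, 2)
  P5 needs (4, 0) <= (4, 2) -> finishes; pool += (0, 1) = (4, 3)
  P2 needs (3, 3) <= (4, 3) -> finishes; pool += (1, 2) = (5, 5)
  P6 needs (4, 5) <= (5, 5) -> finishes; pool += (0, 1) = (5, 6)
  P8 needs (4, 5) <= (5, 6) -> finishes; pool += (3, 0) = (8, 6)


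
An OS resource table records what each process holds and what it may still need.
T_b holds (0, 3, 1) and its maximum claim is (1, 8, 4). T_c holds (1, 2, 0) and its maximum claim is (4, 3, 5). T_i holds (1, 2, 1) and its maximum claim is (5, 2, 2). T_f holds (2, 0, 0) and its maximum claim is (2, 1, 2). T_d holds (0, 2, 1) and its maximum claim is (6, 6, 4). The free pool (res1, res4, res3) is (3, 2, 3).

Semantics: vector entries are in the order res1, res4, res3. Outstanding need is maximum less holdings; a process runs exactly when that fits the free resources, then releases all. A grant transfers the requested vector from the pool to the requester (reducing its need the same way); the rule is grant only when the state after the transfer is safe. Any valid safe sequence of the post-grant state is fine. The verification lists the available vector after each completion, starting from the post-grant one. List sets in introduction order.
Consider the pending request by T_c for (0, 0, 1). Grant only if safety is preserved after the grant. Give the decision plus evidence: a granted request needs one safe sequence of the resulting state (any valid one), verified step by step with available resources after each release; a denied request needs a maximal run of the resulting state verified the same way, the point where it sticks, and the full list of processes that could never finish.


GRANT. The post-grant state is safe; one safe sequence: T_f, T_i, T_d, T_c, T_b.
Key observation: with (3, 2, 2) left after the transfer, T_f can run at once — the state stays safe.
Step-by-step check of the post-grant state:
  pool = (3, 2, 2)
  T_f: need (0, 1, 2) fits (3, 2, 2); releases (2, 0, 0), pool now (5, 2, 2)
  T_i: need (4, 0, 1) fits (5, 2, 2); releases (1, 2, 1), pool now (6, 4, 3)
  T_d: need (6, 4, 3) fits (6, 4, 3); releases (0, 2, 1), pool now (6, 6, 4)
  T_c: need (3, 1, 4) fits (6, 6, 4); releases (1, 2, 1), pool now (7, 8, 5)
  T_b: need (1, 5, 3) fits (7, 8, 5); releases (0, 3, 1), pool now (7, 11, 6)


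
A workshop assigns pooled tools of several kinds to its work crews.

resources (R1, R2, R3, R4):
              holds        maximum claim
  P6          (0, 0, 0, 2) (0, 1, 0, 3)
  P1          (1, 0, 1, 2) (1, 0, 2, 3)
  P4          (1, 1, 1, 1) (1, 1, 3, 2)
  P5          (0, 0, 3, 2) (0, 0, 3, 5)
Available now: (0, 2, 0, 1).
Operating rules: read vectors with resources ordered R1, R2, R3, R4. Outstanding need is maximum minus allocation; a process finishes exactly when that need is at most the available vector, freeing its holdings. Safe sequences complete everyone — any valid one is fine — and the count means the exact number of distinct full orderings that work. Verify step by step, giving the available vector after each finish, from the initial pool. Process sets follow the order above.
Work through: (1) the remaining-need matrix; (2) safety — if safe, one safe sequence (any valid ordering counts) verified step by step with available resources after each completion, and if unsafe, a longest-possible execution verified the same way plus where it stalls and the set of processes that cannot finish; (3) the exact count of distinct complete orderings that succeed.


(1) Remaining need (order R1, R2, R3, R4):
  P6: (0, 1, 0, 1)
  P1: (0, 0, 1, 1)
  P4: (0, 0, 2, 1)
  P5: (0, 0, 0, 3)
(2) SAFE — a valid safe sequence is P6, P5, P4, P1.
Key observation: P6 marks the first exact bind of the order: its need (0, 1, 0, 1) fits the free (0, 2, 0, 1) with zero slack on a requested resource.
Walking it through:
  pool = (0, 2, 0, 1)
  P6 needs (0, 1, 0, 1) <= (0, 2, 0, 1) -> finishes; pool += (0, 0, 0, 2) = (0, 2, 0, 3)
  P5 needs (0, 0, 0, 3) <= (0, 2, 0, 3) -> finishes; pool += (0, 0, 3, 2) = (0, 2, 3, 5)
  P4 needs (0, 0, 2, 1) <= (0, 2, 3, 5) -> finishes; pool += (1, 1, 1, 1) = (1, 3, 4, 6)
  P1 needs (0, 0, 1, 1) <= (1, 3, 4, 6) -> finishes; pool += (1, 0, 1, 2) = (2, 3, 5, 8)
(3) Exactly 2 of the possible complete orderings are safe sequences.


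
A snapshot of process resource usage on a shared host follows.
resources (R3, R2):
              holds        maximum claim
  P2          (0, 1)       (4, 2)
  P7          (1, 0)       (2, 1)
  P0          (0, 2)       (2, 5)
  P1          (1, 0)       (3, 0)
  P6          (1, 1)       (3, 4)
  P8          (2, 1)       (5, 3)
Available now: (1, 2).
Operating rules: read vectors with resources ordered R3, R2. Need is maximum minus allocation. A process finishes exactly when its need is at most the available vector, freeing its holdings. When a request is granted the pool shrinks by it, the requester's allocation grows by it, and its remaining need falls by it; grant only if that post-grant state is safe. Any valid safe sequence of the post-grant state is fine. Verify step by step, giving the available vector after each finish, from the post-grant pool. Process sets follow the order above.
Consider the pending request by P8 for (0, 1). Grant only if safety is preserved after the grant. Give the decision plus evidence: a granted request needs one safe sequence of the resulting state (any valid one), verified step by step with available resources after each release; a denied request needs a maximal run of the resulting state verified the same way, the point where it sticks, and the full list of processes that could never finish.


GRANT. The post-grant state is safe; one safe sequence: P7, P1, P8, P0, P6, P2.
Key observation: the transfer keeps a workable pool ((1, 1)); P7 starts the safe sequence.
Check on the post-grant state, step by step:
  pool = (1, 1)
  P7: need (1, 1) fits (1, 1); releases (1, 0), pool now (2, 1)
  P1: need (2, 0) fits (2, 1); releases (1, 0), pool now (3, 1)
  P8: need (3, 1) fits (3, 1); releases (2, 2), pool now (5, 3)
  P0: need (2, 3) fits (5, 3); releases (0, 2), pool now (5, 5)
  P6: need (2, 3) fits (5, 5); releases (1, 1), pool now (6, 6)
  P2: need (4, 1) fits (6, 6); releases (0, 1), pool now (6, 7)


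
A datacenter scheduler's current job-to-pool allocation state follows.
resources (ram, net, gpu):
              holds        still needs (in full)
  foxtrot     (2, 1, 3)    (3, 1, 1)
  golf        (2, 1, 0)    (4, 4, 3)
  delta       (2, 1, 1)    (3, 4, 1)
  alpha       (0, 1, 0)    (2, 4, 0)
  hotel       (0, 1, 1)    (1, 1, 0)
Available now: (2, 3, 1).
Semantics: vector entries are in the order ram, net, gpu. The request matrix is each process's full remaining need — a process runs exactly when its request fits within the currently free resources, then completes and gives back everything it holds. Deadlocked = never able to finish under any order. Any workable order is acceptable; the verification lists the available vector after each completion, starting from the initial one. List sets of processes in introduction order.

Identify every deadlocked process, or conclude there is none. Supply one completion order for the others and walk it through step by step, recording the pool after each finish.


Deadlocked set: foxtrot, golf and delta.
Key observation: after hotel, alpha complete, (2, 5, 2) is the best the pool ever gets, yet each leftover process wants more ram.
The rest can finish in the order hotel, alpha. Step-by-step check:
  pool = (2, 3, 1)
  run hotel (needs (1, 1, 0), free (2, 3, 1)); after release of (0, 1, 1) the pool is (2, 4, 2)
  run alpha (needs (2, 4, 0), free (2, 4, 2)); after release of (0, 1, 0) the pool is (2, 5, 2)
None of the blocked processes ever fits:
  foxtrot still needs (3, 1, 1) but only (2, 5, 2) is free — short on ram
  golf still needs (4, 4, 3) but only (2, 5, 2) is free — short on ram and gpu
  delta still needs (3, 4, 1) but only (2, 5, 2) is free — short on ram


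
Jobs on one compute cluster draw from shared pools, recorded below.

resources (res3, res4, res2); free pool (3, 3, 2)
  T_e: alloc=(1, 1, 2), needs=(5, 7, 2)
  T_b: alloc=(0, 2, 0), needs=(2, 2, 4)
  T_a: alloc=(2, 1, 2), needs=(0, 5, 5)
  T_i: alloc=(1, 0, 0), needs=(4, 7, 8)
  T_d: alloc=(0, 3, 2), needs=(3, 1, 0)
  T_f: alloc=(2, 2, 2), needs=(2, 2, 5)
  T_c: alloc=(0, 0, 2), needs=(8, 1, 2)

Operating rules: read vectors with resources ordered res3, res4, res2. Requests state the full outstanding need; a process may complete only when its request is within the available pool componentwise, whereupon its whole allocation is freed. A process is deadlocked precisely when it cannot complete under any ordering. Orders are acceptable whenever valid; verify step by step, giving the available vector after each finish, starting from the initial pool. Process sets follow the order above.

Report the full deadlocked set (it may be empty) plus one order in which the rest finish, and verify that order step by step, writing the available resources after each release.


The deadlocked set is T_e, T_a, T_i, T_f and T_c.
Key observation: after T_d, T_b the pool peaks at (3, 8, 4), and each blocked process is short somewhere: T_e on res3; T_a on res2; T_i on res3, res2; T_f on res2; T_c on res3.
One completion order for the rest: T_d, T_b. Step-by-step check:
  pool = (3, 3, 2)
  run T_d (needs (3, 1, 0), free (3, 3, 2)); after release of (0, 3, 2) the pool is (3, 6, 4)
  run T_b (needs (2, 2, 4), free (3, 6, 4)); after release of (0, 2, 0) the pool is (3, 8, 4)
The blocked processes can never fit:
  T_e cannot run: need (5, 7, 2) vs free (3, 8, 4) (insufficient res3)
  T_a cannot run: need (0, 5, 5) vs free (3, 8, 4) (insufficient res2)
  T_i cannot run: need (4, 7, 8) vs free (3, 8, 4) (insufficient res3 and res2)
  T_f cannot run: need (2, 2, 5) vs free (3, 8, 4) (insufficient res2)
  T_c cannot run: need (8, 1, 2) vs free (3, 8, 4) (insufficient res3)


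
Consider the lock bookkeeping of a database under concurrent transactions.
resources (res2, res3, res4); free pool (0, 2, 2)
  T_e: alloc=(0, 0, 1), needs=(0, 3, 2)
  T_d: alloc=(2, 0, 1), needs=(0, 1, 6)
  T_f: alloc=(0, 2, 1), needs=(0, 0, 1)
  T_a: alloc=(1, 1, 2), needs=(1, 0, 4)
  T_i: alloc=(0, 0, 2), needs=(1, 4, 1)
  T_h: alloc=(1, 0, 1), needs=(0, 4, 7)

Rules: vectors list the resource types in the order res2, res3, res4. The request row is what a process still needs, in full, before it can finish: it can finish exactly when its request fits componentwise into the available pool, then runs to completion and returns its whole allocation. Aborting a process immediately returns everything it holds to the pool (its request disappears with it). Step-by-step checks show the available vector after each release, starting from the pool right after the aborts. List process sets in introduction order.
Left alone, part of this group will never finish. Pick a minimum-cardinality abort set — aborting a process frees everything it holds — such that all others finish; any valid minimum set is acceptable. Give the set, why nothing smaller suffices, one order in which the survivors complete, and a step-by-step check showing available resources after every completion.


The answer: abort T_i.
Key observation: aborting T_i returns (0, 0, 2), and T_d — hopeless before — runs at step 3 with the returned capacity in the pool.
Minimality: the empty abort set fails — the state is deadlocked as it stands.
The survivors complete as T_f, T_e, T_d, T_h, T_a. Check, step by step (starting from the post-abort pool):
  pool = (0, 2, 4)
  run T_f (needs (0, 0, 1), free (0, 2, 4)); after release of (0, 2, 1) the pool is (0, 4, 5)
  run T_e (needs (0, 3, 2), free (0, 4, 5)); after release of (0, 0, 1) the pool is (0, 4, 6)
  run T_d (needs (0, 1, 6), free (0, 4, 6)); after release of (2, 0, 1) the pool is (2, 4, 7)
  run T_h (needs (0, 4, 7), free (2, 4, 7)); after release of (1, 0, 1) the pool is (3, 4, 8)
  run T_a (needs (1, 0, 4), free (3, 4, 8)); after release of (1, 1, 2) the pool is (4, 5, 10)


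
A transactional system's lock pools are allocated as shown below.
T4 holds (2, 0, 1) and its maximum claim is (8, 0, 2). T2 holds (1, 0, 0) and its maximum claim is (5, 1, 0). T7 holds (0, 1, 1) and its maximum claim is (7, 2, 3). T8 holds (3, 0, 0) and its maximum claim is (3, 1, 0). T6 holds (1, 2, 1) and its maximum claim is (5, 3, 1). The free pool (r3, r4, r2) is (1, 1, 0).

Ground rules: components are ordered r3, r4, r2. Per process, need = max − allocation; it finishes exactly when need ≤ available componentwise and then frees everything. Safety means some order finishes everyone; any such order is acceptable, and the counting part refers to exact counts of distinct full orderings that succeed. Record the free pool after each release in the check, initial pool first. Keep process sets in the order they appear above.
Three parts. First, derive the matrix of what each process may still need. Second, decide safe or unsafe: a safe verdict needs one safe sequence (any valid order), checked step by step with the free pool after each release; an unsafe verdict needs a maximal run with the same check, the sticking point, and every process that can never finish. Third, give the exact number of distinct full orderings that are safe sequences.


(1) Outstanding need per process (order r3, r4, r2):
  T4: (6, 0, 1)
  T2: (4, 1, 0)
  T7: (7, 1, 2)
  T8: (0, 1, 0)
  T6: (4, 1, 0)
(2) SAFE. One safe sequence: T8, T2, T6, T4, T7.
Key observation: reading the order forward, T8 is the first process whose need (0, 1, 0) meets the free pool (1, 1, 0) exactly on a resource it requests.
Check, step by step:
  pool = (1, 1, 0)
  T8: need (0, 1, 0) fits (1, 1, 0); releases (3, 0, 0), pool now (4, 1, 0)
  T2: need (4, 1, 0) fits (4, 1, 0); releases (1, 0, 0), pool now (5, 1, 0)
  T6: need (4, 1, 0) fits (5, 1, 0); releases (1, 2, 1), pool now (6, 3, 1)
  T4: need (6, 0, 1) fits (6, 3, 1); releases (2, 0, 1), pool now (8, 3, 2)
  T7: need (7, 1, 2) fits (8, 3, 2); releases (0, 1, 1), pool now (8, 4, 3)
(3) The exact count: 2 of the possible complete orderings are safe sequences.


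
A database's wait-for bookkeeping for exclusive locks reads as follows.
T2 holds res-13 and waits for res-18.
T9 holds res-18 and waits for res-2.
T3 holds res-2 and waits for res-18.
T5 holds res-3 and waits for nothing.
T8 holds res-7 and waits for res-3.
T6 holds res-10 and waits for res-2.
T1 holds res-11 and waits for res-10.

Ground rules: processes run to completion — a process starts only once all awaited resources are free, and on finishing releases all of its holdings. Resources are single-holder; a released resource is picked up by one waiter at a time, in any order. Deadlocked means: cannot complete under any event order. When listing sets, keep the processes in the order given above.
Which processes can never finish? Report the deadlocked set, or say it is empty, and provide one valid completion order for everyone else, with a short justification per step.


Deadlocked: T2, T9, T3, T6 and T1.
Key observation: nobody on the ring T9 -> T3 -> T9 can start until another member finishes, which never happens; T2, T6 and T1 wait into the deadlock from upstream.
One completion order for the rest: T5, T8.
Walking it through:
  T5: no waits; runs immediately, freeing res-3
  T8: everything it awaited (res-3) is free; runs, freeing res-7


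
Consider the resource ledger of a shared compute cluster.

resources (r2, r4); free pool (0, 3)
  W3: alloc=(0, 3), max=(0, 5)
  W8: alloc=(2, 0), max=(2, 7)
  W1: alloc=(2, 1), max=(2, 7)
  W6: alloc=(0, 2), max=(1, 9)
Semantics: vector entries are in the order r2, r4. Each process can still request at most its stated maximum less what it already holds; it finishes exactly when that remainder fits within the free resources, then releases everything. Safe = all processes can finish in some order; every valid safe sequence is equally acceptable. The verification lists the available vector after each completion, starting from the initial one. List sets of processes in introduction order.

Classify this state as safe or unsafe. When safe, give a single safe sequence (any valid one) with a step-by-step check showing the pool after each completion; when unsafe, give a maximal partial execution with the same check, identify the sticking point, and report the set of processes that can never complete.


SAFE — a valid safe sequence is W3, W1, W6, W8.
Key observation: the order's first zero-slack moment is W1 ((0, 6) needed, (0, 6) free — a requested resource with nothing to spare).
Step-by-step check:
  pool = (0, 3)
  W3: need (0, 2) fits (0, 3); releases (0, 3), pool now (0, 6)
  W1: need (0, 6) fits (0, 6); releases (2, 1), pool now (2, 7)
  W6: need (1, 7) fits (2, 7); releases (0, 2), pool now (2, 9)
  W8: need (0, 7) fits (2, 9); releases (2, 0), pool now (4, 9)


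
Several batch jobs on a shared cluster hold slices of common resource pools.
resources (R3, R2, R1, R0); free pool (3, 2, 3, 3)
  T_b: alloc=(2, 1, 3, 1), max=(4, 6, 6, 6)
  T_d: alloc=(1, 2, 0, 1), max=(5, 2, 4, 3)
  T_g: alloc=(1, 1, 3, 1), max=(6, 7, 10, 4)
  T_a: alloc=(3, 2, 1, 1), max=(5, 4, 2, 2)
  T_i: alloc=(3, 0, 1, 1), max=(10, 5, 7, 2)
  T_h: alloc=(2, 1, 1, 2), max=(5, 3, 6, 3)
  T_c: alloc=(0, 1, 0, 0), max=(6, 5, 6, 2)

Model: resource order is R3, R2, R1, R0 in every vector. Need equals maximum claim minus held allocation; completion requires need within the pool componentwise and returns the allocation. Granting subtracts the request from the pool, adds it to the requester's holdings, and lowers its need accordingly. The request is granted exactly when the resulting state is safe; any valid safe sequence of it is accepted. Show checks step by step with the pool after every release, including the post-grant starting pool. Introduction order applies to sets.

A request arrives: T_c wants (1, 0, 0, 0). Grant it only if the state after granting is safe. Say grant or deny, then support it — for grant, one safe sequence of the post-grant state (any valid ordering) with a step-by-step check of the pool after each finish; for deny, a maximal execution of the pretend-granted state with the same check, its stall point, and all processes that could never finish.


GRANT. The post-grant state is safe; one safe sequence: T_a, T_d, T_b, T_c, T_g, T_h, T_i.
Key observation: (2, 2, 3, 3) free after granting still covers T_a first, and each release covers the next.
Check on the post-grant state, step by step:
  pool = (2, 2, 3, 3)
  T_a needs (2, 2, 1, 1) <= (2, 2, 3, 3) -> finishes; pool += (3, 2, 1, 1) = (5, 4, 4, 4)
  T_d needs (4, 0, 4, 2) <= (5, 4, 4, 4) -> finishes; pool += (1, 2, 0, 1) = (6, 6, 4, 5)
  T_b needs (2, 5, 3, 5) <= (6, 6, 4, 5) -> finishes; pool += (2, 1, 3, 1) = (8, 7, 7, 6)
  T_c needs (5, 4, 6, 2) <= (8, 7, 7, 6) -> finishes; pool += (1, 1, 0, 0) = (9, 8, 7, 6)
  T_g needs (5, 6, 7, 3) <= (9, 8, 7, 6) -> finishes; pool += (1, 1, 3, 1) = (10, 9, 10, 7)
  T_h needs (3, 2, 5, 1) <= (10, 9, 10, 7) -> finishes; pool += (2, 1, 1, 2) = (12, 10, 11, 9)
  T_i needs (7, 5, 6, 1) <= (12, 10, 11, 9) -> finishes; pool += (3, 0, 1, 1) = (15, 10, 12, 10)


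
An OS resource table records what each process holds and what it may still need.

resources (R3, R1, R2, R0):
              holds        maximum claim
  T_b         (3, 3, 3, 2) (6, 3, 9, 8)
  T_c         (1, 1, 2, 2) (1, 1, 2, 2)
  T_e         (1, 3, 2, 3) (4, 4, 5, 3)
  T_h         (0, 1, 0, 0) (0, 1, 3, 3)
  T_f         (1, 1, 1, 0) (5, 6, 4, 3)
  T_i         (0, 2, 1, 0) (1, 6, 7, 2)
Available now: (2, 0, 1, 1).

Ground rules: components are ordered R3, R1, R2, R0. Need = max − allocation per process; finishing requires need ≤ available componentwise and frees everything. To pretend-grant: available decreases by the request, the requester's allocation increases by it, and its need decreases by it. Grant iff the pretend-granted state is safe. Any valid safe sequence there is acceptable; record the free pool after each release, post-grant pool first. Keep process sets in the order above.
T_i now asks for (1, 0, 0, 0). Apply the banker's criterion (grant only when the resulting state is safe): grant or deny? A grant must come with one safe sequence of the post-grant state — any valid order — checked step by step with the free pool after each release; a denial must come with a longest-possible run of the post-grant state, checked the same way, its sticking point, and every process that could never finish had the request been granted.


DENY — the pretend-granted state is unsafe.
Key observation: after T_c, T_h the pool peaks at (2, 2, 3, 3), and each blocked process is short somewhere: T_b on R3, R2, R0; T_e on R3; T_f on R3, R1; T_i on R1, R2.
On the post-grant state, T_c, T_h is a maximal run — nothing extends it. Step-by-step check:
  pool = (1, 0, 1, 1)
  run T_c (needs (0, 0, 0, 0), free (1, 0, 1, 1)); after release of (1, 1, 2, 2) the pool is (2, 1, 3, 3)
  run T_h (needs (0, 0, 3, 3), free (2, 1, 3, 3)); after release of (0, 1, 0, 0) the pool is (2, 2, 3, 3)
  T_b cannot run: need (3, 0, 6, 6) vs free (2, 2, 3, 3) (insufficient R3, R2 and R0)
  T_e cannot run: need (3, 1, 3, 0) vs free (2, 2, 3, 3) (insufficient R3)
  T_f cannot run: need (4, 5, 3, 3) vs free (2, 2, 3, 3) (insufficient R3 and R1)
  T_i cannot run: need (0, 4, 6, 2) vs free (2, 2, 3, 3) (insufficient R1 and R2)
Post-grant, the permanently blocked set is T_b, T_e, T_f and T_i.


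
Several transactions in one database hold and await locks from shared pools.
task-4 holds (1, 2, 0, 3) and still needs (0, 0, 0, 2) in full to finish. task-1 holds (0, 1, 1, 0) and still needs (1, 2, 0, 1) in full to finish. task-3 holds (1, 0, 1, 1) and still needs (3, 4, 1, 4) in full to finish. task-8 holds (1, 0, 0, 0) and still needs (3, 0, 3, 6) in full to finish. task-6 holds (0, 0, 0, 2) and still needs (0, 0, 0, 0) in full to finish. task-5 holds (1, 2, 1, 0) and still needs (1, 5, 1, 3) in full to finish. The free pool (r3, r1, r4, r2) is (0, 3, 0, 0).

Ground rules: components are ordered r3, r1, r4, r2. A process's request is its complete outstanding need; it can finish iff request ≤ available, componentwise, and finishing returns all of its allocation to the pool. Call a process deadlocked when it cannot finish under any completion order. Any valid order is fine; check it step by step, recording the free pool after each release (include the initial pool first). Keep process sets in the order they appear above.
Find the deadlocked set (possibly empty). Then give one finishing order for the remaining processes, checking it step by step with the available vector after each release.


The deadlocked set is task-3 and task-8.
Key observation: even finishing task-6, task-4, task-1, task-5 leaves just (2, 8, 2, 5) free — too little r3 for any of the remaining processes.
A valid finishing order for the others: task-6, task-4, task-1, task-5. Check, step by step:
  pool = (0, 3, 0, 0)
  task-6 needs (0, 0, 0, 0) <= (0, 3, 0, 0) -> finishes; pool += (0, 0, 0, 2) = (0, 3, 0, 2)
  task-4 needs (0, 0, 0, 2) <= (0, 3, 0, 2) -> finishes; pool += (1, 2, 0, 3) = (1, 5, 0, 5)
  task-1 needs (1, 2, 0, 1) <= (1, 5, 0, 5) -> finishes; pool += (0, 1, 1, 0) = (1, 6, 1, 5)
  task-5 needs (1, 5, 1, 3) <= (1, 6, 1, 5) -> finishes; pool += (1, 2, 1, 0) = (2, 8, 2, 5)
The blocked processes can never fit:
  blocked: task-3 wants (3, 4, 1, 4), pool (2, 8, 2, 5) — not enough r3
  blocked: task-8 wants (3, 0, 3, 6), pool (2, 8, 2, 5) — not enough r3, r4 and r2


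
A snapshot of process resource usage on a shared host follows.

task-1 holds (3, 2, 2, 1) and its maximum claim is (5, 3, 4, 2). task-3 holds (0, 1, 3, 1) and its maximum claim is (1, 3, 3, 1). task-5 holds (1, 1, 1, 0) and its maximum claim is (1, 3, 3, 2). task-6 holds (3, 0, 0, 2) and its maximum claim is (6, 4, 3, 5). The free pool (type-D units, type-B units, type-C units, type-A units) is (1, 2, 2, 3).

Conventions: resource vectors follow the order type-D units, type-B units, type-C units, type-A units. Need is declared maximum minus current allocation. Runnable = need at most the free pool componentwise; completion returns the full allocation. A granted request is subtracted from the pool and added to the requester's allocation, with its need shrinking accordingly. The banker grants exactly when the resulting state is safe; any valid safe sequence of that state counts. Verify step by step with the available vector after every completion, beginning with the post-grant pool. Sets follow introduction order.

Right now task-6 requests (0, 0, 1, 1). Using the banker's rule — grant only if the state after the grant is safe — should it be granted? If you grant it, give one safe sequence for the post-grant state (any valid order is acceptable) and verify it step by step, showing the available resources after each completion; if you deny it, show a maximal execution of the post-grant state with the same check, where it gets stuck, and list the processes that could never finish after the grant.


GRANT: granting preserves safety; a valid post-grant sequence is task-3, task-5, task-1, task-6.
Key observation: even at the reduced pool (1, 2, 1, 2), task-3 fits immediately, so safety survives the grant.
Check on the post-grant state, step by step:
  pool = (1, 2, 1, 2)
  run task-3 (needs (1, 2, 0, 0), free (1, 2, 1, 2)); after release of (0, 1, 3, 1) the pool is (1, 3, 4, 3)
  run task-5 (needs (0, 2, 2, 2), free (1, 3, 4, 3)); after release of (1, 1, 1, 0) the pool is (2, 4, 5, 3)
  run task-1 (needs (2, 1, 2, 1), free (2, 4, 5, 3)); after release of (3, 2, 2, 1) the pool is (5, 6, 7, 4)
  run task-6 (needs (3, 4, 2, 2), free (5, 6, 7, 4)); after release of (3, 0, 1, 3) the pool is (8, 6, 8, 7)


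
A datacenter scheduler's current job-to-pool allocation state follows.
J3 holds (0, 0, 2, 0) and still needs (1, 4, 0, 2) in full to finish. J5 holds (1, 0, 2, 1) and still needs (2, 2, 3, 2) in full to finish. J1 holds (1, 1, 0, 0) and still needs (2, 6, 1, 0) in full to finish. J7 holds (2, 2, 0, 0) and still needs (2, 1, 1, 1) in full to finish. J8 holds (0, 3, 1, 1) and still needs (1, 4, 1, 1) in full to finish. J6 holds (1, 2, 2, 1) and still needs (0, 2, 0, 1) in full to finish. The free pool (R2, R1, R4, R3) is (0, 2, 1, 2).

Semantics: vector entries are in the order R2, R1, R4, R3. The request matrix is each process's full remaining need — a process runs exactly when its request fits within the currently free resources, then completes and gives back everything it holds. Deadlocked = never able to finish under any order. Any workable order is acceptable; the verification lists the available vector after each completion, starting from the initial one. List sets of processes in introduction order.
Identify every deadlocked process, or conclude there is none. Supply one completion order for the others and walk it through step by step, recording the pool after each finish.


Deadlocked: J5, J1 and J7.
Key observation: after J6, J3, J8 complete, (1, 7, 6, 4) is the best the pool ever gets, yet each leftover process wants more R2.
One completion order for the rest: J6, J3, J8. Verifying each step:
  pool = (0, 2, 1, 2)
  J6 needs (0, 2, 0, 1) <= (0, 2, 1, 2) -> finishes; pool += (1, 2, 2, 1) = (1, 4, 3, 3)
  J3 needs (1, 4, 0, 2) <= (1, 4, 3, 3) -> finishes; pool += (0, 0, 2, 0) = (1, 4, 5, 3)
  J8 needs (1, 4, 1, 1) <= (1, 4, 5, 3) -> finishes; pool += (0, 3, 1, 1) = (1, 7, 6, 4)
The blocked processes can never fit:
  J5 still needs (2, 2, 3, 2) but only (1, 7, 6, 4) is free — short on R2
  J1 still needs (2, 6, 1, 0) but only (1, 7, 6, 4) is free — short on R2
  J7 still needs (2, 1, 1, 1) but only (1, 7, 6, 4) is free — short on R2


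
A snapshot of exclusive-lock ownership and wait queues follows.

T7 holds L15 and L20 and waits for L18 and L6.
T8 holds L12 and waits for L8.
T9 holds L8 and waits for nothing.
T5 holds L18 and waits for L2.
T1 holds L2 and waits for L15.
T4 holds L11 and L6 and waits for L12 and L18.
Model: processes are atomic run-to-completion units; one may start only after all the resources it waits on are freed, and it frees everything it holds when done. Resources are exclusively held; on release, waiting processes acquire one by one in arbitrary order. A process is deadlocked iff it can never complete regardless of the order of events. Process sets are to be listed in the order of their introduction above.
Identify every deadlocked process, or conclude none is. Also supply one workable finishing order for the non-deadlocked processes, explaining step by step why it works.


The deadlocked set is T7, T5, T1 and T4.
Key observation: the waits loop around T7 -> T5 -> T1 -> T7 with no way out; T4 is caught in further circular waits.
One completion order for the rest: T9, T8.
Check, step by step:
  T9 waits on nothing -> runs at once and releases L8
  run T8 (all its waits — L8 — are resolved); releases L12


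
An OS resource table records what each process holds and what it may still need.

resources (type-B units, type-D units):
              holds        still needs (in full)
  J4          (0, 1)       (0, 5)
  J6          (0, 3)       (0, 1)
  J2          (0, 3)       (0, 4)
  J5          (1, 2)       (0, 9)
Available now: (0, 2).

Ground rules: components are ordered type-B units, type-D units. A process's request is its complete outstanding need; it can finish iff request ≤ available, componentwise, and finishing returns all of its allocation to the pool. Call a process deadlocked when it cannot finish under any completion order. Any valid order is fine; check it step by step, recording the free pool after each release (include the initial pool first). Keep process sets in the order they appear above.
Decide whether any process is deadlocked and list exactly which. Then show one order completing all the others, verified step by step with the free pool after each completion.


The deadlocked set is empty.
Key observation: starting with J6, each completion frees enough for the next — no one is permanently blocked.
The rest can finish in the order J6, J4, J2, J5. Verifying each step:
  pool = (0, 2)
  J6 needs (0, 1) <= (0, 2) -> finishes; pool += (0, 3) = (0, 5)
  J4 needs (0, 5) <= (0, 5) -> finishes; pool += (0, 1) = (0, 6)
  J2 needs (0, 4) <= (0, 6) -> finishes; pool += (0, 3) = (0, 9)
  J5 needs (0, 9) <= (0, 9) -> finishes; pool += (1, 2) = (1, 11)
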